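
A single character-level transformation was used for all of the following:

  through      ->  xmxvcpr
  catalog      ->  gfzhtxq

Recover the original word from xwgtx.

tramp

Letter i (0-indexed) is shifted by i+4, so successive shifts are 4, 5, 6, ….
Undoing it on xwgtx: x−4=t, w−5=r, g−6=a, t−7=m, x−8=p.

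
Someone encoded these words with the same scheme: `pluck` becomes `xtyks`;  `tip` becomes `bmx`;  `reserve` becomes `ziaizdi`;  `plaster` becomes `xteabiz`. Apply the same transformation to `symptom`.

Vowels shift forward by 4 and consonants shift forward by 8.
For symptom: s(cons)+8=a, y(cons)+8=g, m(cons)+8=u, p(cons)+8=x, t(cons)+8=b, o(vowel)+4=s, m(cons)+8=u.

aguxbsu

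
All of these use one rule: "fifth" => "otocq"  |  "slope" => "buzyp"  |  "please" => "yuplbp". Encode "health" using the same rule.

The shift depends on letter class: consonant f→o is +9, but vowel i→t is +11. Vowels shift forward by 11 and consonants shift forward by 9.
For health: h(cons)+9=q, e(vowel)+11=p, a(vowel)+11=l, l(cons)+9=u, t(cons)+9=c, h(cons)+9=q.

qplucq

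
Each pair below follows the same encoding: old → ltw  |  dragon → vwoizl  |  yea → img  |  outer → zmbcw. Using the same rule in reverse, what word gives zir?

jar

The word is reversed, then every letter is shifted forward by 8.
Undoing it on zir: shift back: z−8=r, i−8=a, r−8=j → raj; then reverse → jar.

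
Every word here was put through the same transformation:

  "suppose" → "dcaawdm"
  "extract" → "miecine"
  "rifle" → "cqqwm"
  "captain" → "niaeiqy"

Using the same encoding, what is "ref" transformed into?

cmq

The rule splits by letter class: vowels +8, consonants +11.
For ref: r(cons)+11=c, e(vowel)+8=m, f(cons)+11=q.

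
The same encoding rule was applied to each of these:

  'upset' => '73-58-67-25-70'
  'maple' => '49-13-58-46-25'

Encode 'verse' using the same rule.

The formula is n = 3×(alphabet index, a=1) + 10.
For verse: v=22→76, e=5→25, r=18→64, s=19→67, e=5→25.

76-25-64-67-25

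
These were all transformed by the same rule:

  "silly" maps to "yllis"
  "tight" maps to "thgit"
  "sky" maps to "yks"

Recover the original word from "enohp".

The output letters match the input read backwards: silly reversed is yllis. It's just the letters in reverse order.
Undoing it on enohp: then reverse → phone.

phone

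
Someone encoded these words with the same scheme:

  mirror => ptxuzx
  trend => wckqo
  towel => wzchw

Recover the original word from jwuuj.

glory

Shifts by position in mirror: pos 0: m→p (+3), pos 1: i→t (+11), pos 2: r→x (+6), pos 3: r→u (+3), pos 4: o→z (+11), pos 5: r→x (+6) — repeating every 3. A repeating key of period 3 is used — shifts +3, +11, +6 over and over.
Undoing it on jwuuj: j−3=g, w−11=l, u−6=o, u−3=r, j−11=y.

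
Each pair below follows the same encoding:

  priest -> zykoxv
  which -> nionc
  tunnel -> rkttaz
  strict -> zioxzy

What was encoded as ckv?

The word is reversed, then every letter is shifted forward by 6.
Reversing it on ckv: shift back: c−6=w, k−6=e, v−6=p → wep; then reverse → pew.

pew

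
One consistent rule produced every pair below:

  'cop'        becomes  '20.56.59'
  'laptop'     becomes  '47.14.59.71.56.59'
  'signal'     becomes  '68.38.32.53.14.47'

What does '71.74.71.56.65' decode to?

Each letter becomes 3×(its alphabet position, a=1..z=26) + 11.
Reversing it on 71.74.71.56.65: 71→(71−11)÷3=20=t, 74→(74−11)÷3=21=u, 71→(71−11)÷3=20=t, 56→(56−11)÷3=15=o, 65→(65−11)÷3=18=r.

tutor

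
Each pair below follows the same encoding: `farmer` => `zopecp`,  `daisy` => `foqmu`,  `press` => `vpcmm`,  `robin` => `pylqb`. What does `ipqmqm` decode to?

Each letter's alphabet position (a=0..z=25) is mapped through 23·x+14 mod 26 — an affine cipher.
Reversing it on ipqmqm: i(8)→17·(8−14)≡2=c; p(15)→17·(15−14)≡17=r; q(16)→17·(16−14)≡8=i; m(12)→17·(12−14)≡18=s; q(16)→17·(16−14)≡8=i; m(12)→17·(12−14)≡18=s (all mod 26).

crisis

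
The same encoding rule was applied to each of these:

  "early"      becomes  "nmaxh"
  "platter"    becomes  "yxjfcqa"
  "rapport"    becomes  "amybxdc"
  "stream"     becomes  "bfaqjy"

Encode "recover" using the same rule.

aqlaeqa

A repeating key of period 2 is used — shifts +9, +12 over and over.
Applying it to recover: r+9=a, e+12=q, c+9=l, o+12=a, v+9=e, e+12=q, r+9=a.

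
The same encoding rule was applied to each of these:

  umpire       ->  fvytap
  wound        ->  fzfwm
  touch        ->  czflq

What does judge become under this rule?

sfmpp

The shift depends on letter class: consonant m→v is +9, but vowel u→f is +11. The rule splits by letter class: vowels +11, consonants +9.
On judge: j(cons)+9=s, u(vowel)+11=f, d(cons)+9=m, g(cons)+9=p, e(vowel)+11=p.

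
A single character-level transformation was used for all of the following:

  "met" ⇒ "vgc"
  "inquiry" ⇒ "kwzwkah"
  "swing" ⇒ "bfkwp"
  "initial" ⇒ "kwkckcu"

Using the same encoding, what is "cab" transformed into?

lck

The shift depends on letter class: consonant m→v is +9, but vowel e→g is +2. Two shifts are in play — +2 for a/e/i/o/u, +9 for every other letter.
For cab: c(cons)+9=l, a(vowel)+2=c, b(cons)+9=k.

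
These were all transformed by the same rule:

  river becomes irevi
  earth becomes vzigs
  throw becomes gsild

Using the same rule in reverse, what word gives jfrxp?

quick

Each letter is replaced by its mirror in the alphabet: a↔z, b↔y, c↔x, and so on (the Atbash cipher).
Decoding jfrxp: j↔q, f↔u, r↔i, x↔c, p↔k.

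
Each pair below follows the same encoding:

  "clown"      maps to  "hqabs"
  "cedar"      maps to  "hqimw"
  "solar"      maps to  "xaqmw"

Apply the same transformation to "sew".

xqb

The shift depends on letter class: consonant c→h is +5, but vowel o→a is +12. Vowels shift forward by 12 and consonants shift forward by 5.
On sew: s(cons)+5=x, e(vowel)+12=q, w(cons)+5=b.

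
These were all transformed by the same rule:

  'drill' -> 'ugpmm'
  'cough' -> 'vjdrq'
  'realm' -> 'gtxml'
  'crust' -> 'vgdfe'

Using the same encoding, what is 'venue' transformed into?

ctkdt

d(3)→u(20) and r(17)→g(6) fit y≡25x+23 (mod 26); the inverse of 25 mod 26 is 25. Each letter's alphabet position (a=0..z=25) is mapped through 25·x+23 mod 26 — an affine cipher.
Applying it to venue: v(21)→25·21+23≡2=c; e(4)→25·4+23≡19=t; n(13)→25·13+23≡10=k; u(20)→25·20+23≡3=d; e(4)→25·4+23≡19=t (all mod 26).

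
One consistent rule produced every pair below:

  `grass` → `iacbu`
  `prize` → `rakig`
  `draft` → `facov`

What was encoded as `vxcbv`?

It's a Vigenère-style cipher with numeric key [2,9]: position i shifts by key[i mod 2].
Reversing it on vxcbv: v−2=t, x−9=o, c−2=a, b−9=s, v−2=t.

toast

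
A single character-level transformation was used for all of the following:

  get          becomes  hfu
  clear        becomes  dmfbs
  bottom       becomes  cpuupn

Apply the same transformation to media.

Compare letters: g→h is +1, e→f is +1, t→u is +1 — a constant shift. It's a constant shift of +1 (ROT1).
Applying it to media: m+1=n, e+1=f, d+1=e, i+1=j, a+1=b.

nfejb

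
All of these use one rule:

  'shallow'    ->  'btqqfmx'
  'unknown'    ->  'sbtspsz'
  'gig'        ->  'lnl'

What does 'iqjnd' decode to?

The word is reversed, then every letter is shifted forward by 5.
Undoing it on iqjnd: shift back: i−5=d, q−5=l, j−5=e, n−5=i, d−5=y → dleiy; then reverse → yield.

yield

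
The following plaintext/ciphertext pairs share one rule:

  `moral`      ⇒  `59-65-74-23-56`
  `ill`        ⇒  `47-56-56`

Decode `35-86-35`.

m(#13)→59 and o(#15)→65: differences scale by 3, so n = 3·pos + 20. The formula is n = 3×(alphabet index, a=1) + 20.
Reversing it on 35-86-35: 35→(35−20)÷3=5=e, 86→(86−20)÷3=22=v, 35→(35−20)÷3=5=e.

eve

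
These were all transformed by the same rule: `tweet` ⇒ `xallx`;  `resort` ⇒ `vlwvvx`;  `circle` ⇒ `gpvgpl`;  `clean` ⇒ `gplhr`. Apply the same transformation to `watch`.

The shift depends on letter class: consonant t→x is +4, but vowel e→l is +7. Vowels shift forward by 7 and consonants shift forward by 4.
On watch: w(cons)+4=a, a(vowel)+7=h, t(cons)+4=x, c(cons)+4=g, h(cons)+4=l.

ahxgl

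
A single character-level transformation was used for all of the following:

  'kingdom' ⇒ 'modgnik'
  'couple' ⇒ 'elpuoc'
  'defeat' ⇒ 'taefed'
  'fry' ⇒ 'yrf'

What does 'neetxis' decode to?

The output letters match the input read backwards: kingdom reversed is modgnik. It's just the letters in reverse order.
Reversing it on neetxis: then reverse → sixteen.

sixteen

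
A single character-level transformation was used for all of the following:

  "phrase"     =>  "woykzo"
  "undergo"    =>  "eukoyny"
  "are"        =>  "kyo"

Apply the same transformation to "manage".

tkukno

Two shifts are in play — +10 for a/e/i/o/u, +7 for every other letter.
On manage: m(cons)+7=t, a(vowel)+10=k, n(cons)+7=u, a(vowel)+10=k, g(cons)+7=n, e(vowel)+10=o.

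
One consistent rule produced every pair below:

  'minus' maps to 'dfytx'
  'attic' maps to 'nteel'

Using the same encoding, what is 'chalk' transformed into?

vwlsn

Read the word backwards and shift each letter +11.
On chalk: reverse → klahc; then shift: k+11=v, l+11=w, a+11=l, h+11=s, c+11=n.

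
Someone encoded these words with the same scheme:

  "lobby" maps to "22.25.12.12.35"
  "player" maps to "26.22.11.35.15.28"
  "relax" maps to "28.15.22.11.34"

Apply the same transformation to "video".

l is letter #12 and maps to 22: an offset of 10. The number is (letter's place in the alphabet, a=1) + 10.
For video: v=22→32, i=9→19, d=4→14, e=5→15, o=15→25.

32.19.14.15.25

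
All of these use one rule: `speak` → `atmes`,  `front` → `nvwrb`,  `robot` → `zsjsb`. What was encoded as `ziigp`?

Shifts by position in speak: pos 0: s→a (+8), pos 1: p→t (+4), pos 2: e→m (+8), pos 3: a→e (+4) — repeating every 2. It's a Vigenère-style cipher with numeric key [8,4]: position i shifts by key[i mod 2].
Undoing it on ziigp: z−8=r, i−4=e, i−8=a, g−4=c, p−8=h.

reach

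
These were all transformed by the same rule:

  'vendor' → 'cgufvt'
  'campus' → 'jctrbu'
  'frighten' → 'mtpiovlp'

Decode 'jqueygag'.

Shifts by position in vendor: pos 0: v→c (+7), pos 1: e→g (+2), pos 2: n→u (+7), pos 3: d→f (+2) — repeating every 2. It's a Vigenère-style cipher with numeric key [7,2]: position i shifts by key[i mod 2].
Undoing it on jqueygag: j−7=c, q−2=o, u−7=n, e−2=c, y−7=r, g−2=e, a−7=t, g−2=e.

concrete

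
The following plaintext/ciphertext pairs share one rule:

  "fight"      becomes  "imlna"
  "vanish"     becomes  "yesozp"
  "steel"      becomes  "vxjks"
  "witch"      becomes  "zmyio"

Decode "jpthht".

global

In fight: f→i is +3, i→m is +4, g→l is +5, h→n is +6 — the shift increases by 1 each position. Each letter shifts forward by (position + 3), i.e. 3, 4, 5, … — the shift grows by one for each successive letter.
Reversing it on jpthht: j−3=g, p−4=l, t−5=o, h−6=b, h−7=a, t−8=l.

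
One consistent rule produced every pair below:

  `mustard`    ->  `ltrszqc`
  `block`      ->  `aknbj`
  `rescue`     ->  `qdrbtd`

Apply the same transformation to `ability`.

Compare letters: m→l is +25, u→t is +25, s→r is +25 — a constant shift. This is a Caesar cipher with shift 25.
On ability: a+25=z, b+25=a, i+25=h, l+25=k, i+25=h, t+25=s, y+25=x.

zahkhsx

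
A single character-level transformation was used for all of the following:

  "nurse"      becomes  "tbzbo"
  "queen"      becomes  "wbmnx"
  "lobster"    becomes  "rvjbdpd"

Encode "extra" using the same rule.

kebak

In nurse: n→t is +6, u→b is +7, r→z is +8, s→b is +9 — the shift increases by 1 each position. The shift increases by 1 at each position, starting from +6: 6, 7, 8, ….
For extra: e+6=k, x+7=e, t+8=b, r+9=a, a+10=k.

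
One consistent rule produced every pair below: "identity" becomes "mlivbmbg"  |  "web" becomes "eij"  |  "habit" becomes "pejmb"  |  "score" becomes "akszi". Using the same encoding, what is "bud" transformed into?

jyl

The shift depends on letter class: consonant d→l is +8, but vowel i→m is +4. Vowels shift forward by 4 and consonants shift forward by 8.
On bud: b(cons)+8=j, u(vowel)+4=y, d(cons)+8=l.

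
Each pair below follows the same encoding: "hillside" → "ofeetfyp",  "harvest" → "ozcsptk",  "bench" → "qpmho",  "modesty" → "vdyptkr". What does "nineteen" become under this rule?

h(7)→o(14) and i(8)→f(5) fit y≡17x+25 (mod 26); the inverse of 17 mod 26 is 23. Treating letters as 0–25, the rule is x ↦ 17x + 25 (mod 26).
On nineteen: n(13)→17·13+25≡12=m; i(8)→17·8+25≡5=f; n(13)→17·13+25≡12=m; e(4)→17·4+25≡15=p; t(19)→17·19+25≡10=k; e(4)→17·4+25≡15=p; e(4)→17·4+25≡15=p; n(13)→17·13+25≡12=m (all mod 26).

mfmpkppm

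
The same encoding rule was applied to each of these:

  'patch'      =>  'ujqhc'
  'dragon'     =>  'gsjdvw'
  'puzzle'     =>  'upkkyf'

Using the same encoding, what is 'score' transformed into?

p(15)→u(20) and a(0)→j(9) fit y≡25x+9 (mod 26); the inverse of 25 mod 26 is 25. This is an affine cipher: with a=0,…,z=25, each position x becomes (25x+9) mod 26.
For score: s(18)→25·18+9≡17=r; c(2)→25·2+9≡7=h; o(14)→25·14+9≡21=v; r(17)→25·17+9≡18=s; e(4)→25·4+9≡5=f (all mod 26).

rhvsf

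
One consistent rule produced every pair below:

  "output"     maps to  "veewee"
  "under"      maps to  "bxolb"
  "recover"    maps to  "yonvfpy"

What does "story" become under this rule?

zdzyi

Shifts by position in output: pos 0: o→v (+7), pos 1: u→e (+10), pos 2: t→e (+11), pos 3: p→w (+7), pos 4: u→e (+10), pos 5: t→e (+11) — repeating every 3. It's a Vigenère-style cipher with numeric key [7,10,11]: position i shifts by key[i mod 3].
On story: s+7=z, t+10=d, o+11=z, r+7=y, y+10=i.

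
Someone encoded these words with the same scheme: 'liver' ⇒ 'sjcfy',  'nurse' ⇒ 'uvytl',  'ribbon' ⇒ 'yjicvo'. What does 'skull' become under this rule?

zlbms

A repeating key of period 2 is used — shifts +7, +1 over and over.
On skull: s+7=z, k+1=l, u+7=b, l+1=m, l+7=s.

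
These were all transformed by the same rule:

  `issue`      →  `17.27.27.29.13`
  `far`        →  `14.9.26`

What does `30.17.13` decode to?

Each letter is replaced by its alphabet position (a=1..z=26) + 8.
Undoing it on 30.17.13: 30→(30−8)÷1=22=v, 17→(17−8)÷1=9=i, 13→(13−8)÷1=5=e.

vie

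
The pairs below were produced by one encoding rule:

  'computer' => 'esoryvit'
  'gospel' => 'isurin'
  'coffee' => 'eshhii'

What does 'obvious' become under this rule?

The shift depends on letter class: consonant c→e is +2, but vowel o→s is +4. Vowels shift forward by 4 and consonants shift forward by 2.
Applying it to obvious: o(vowel)+4=s, b(cons)+2=d, v(cons)+2=x, i(vowel)+4=m, o(vowel)+4=s, u(vowel)+4=y, s(cons)+2=u.

sdxmsyu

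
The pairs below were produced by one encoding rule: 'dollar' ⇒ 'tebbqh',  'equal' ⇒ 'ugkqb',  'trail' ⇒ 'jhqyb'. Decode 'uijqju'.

Every letter moves 16 places later in the alphabet, wrapping around z→a.
Undoing it on uijqju: u−16=e, i−16=s, j−16=t, q−16=a, j−16=t, u−16=e.

estate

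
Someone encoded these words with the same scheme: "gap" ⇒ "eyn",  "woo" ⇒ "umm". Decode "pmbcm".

Compare letters: g→e is +24, a→y is +24, p→n is +24 — a constant shift. Each letter is shifted forward by 24 in the alphabet (a Caesar shift of +24).
Undoing it on pmbcm: p−24=r, m−24=o, b−24=d, c−24=e, m−24=o.

rodeo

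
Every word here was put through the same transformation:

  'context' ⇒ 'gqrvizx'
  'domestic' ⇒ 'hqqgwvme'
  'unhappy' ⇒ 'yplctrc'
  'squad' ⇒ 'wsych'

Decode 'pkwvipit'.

Shifts by position in context: pos 0: c→g (+4), pos 1: o→q (+2), pos 2: n→r (+4), pos 3: t→v (+2) — repeating every 2. It's a Vigenère-style cipher with numeric key [4,2]: position i shifts by key[i mod 2].
Undoing it on pkwvipit: p−4=l, k−2=i, w−4=s, v−2=t, i−4=e, p−2=n, i−4=e, t−2=r.

listener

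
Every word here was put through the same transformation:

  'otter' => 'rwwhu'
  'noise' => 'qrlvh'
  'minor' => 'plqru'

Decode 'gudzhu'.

Compare letters: o→r is +3, t→w is +3, t→w is +3 — a constant shift. Each letter is shifted forward by 3 in the alphabet (a Caesar shift of +3).
Reversing it on gudzhu: g−3=d, u−3=r, d−3=a, z−3=w, h−3=e, u−3=r.

drawer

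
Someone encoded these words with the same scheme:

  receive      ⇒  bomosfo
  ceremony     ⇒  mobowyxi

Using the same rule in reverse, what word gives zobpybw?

Compare letters: r→b is +10, e→o is +10, c→m is +10 — a constant shift. Each letter is shifted forward by 10 in the alphabet (a Caesar shift of +10).
Reversing it on zobpybw: z−10=p, o−10=e, b−10=r, p−10=f, y−10=o, b−10=r, w−10=m.

perform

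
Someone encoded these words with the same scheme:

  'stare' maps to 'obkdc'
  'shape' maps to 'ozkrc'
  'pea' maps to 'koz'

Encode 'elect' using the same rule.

The output letters match the input read backwards, each shifted +10: stare reversed is erats. Two steps: reverse the string, then apply a Caesar shift of +10.
Applying it to elect: reverse → tcele; then shift: t+10=d, c+10=m, e+10=o, l+10=v, e+10=o.

dmovo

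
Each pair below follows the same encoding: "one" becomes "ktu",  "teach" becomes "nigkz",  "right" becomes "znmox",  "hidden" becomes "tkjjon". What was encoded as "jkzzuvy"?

The output letters match the input read backwards, each shifted +6: one reversed is eno. Read the word backwards and shift each letter +6.
Decoding jkzzuvy: shift back: j−6=d, k−6=e, z−6=t, z−6=t, u−6=o, v−6=p, y−6=s → dettops; then reverse → spotted.

spotted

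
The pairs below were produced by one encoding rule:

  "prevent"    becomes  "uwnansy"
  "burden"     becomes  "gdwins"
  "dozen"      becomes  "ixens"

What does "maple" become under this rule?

rjuqn

The shift depends on letter class: consonant p→u is +5, but vowel e→n is +9. Vowels shift forward by 9 and consonants shift forward by 5.
Applying it to maple: m(cons)+5=r, a(vowel)+9=j, p(cons)+5=u, l(cons)+5=q, e(vowel)+9=n.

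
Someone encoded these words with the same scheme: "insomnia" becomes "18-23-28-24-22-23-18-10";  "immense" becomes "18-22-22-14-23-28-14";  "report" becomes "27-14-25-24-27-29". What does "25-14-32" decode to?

pew

i is letter #9 and maps to 18: an offset of 9. Letters become their 1-based position plus 9 (so a→10, b→11, …).
Decoding 25-14-32: 25→(25−9)÷1=16=p, 14→(14−9)÷1=5=e, 32→(32−9)÷1=23=w.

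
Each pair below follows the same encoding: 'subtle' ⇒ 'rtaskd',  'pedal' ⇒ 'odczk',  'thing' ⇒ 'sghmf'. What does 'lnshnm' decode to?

motion

Compare letters: s→r is +25, u→t is +25, b→a is +25 — a constant shift. Each letter is shifted forward by 25 in the alphabet (a Caesar shift of +25).
Undoing it on lnshnm: l−25=m, n−25=o, s−25=t, h−25=i, n−25=o, m−25=n.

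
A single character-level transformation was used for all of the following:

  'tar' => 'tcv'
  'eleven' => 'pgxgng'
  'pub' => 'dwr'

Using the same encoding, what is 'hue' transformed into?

gwj

The output letters match the input read backwards, each shifted +2: tar reversed is rat. Read the word backwards and shift each letter +2.
Applying it to hue: reverse → euh; then shift: e+2=g, u+2=w, h+2=j.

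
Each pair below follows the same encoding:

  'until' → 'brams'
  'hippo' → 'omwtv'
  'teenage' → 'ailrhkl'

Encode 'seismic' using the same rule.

zipwtmj

Shifts by position in until: pos 0: u→b (+7), pos 1: n→r (+4), pos 2: t→a (+7), pos 3: i→m (+4) — repeating every 2. A repeating key of period 2 is used — shifts +7, +4 over and over.
Applying it to seismic: s+7=z, e+4=i, i+7=p, s+4=w, m+7=t, i+4=m, c+7=j.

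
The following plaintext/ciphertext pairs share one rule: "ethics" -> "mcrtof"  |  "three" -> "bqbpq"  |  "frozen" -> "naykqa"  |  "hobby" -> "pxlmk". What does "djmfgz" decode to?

vacuum

Each letter shifts forward by (position + 8), i.e. 8, 9, 10, … — the shift grows by one for each successive letter.
Reversing it on djmfgz: d−8=v, j−9=a, m−10=c, f−11=u, g−12=u, z−13=m.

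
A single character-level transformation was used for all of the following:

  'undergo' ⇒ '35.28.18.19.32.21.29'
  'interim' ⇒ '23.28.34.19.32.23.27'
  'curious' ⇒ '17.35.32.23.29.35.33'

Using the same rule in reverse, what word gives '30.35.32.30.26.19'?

Letters become their 1-based position plus 14 (so a→15, b→16, …).
Undoing it on 30.35.32.30.26.19: 30→(30−14)÷1=16=p, 35→(35−14)÷1=21=u, 32→(32−14)÷1=18=r, 30→(30−14)÷1=16=p, 26→(26−14)÷1=12=l, 19→(19−14)÷1=5=e.

purple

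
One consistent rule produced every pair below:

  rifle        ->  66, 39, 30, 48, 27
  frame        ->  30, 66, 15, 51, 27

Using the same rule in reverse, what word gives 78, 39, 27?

r(#18)→66 and i(#9)→39: differences scale by 3, so n = 3·pos + 12. Each letter becomes 3×(its alphabet position, a=1..z=26) + 12.
Reversing it on 78, 39, 27: 78→(78−12)÷3=22=v, 39→(39−12)÷3=9=i, 27→(27−12)÷3=5=e.

vie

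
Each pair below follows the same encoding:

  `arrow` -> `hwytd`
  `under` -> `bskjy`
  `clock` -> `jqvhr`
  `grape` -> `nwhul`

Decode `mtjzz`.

focus

The shifts repeat in a cycle of length 2: positions 0,1,… shift by +7, +5, then the pattern repeats.
Decoding mtjzz: m−7=f, t−5=o, j−7=c, z−5=u, z−7=s.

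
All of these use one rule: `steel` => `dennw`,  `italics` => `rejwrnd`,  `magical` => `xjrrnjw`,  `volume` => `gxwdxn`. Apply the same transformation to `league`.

wnjrdn

The shift depends on letter class: consonant s→d is +11, but vowel e→n is +9. Two shifts are in play — +9 for a/e/i/o/u, +11 for every other letter.
Applying it to league: l(cons)+11=w, e(vowel)+9=n, a(vowel)+9=j, g(cons)+11=r, u(vowel)+9=d, e(vowel)+9=n.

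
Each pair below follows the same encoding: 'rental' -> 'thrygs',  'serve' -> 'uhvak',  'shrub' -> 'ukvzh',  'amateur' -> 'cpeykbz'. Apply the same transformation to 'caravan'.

edvfbhv

In rental: r→t is +2, e→h is +3, n→r is +4, t→y is +5 — the shift increases by 1 each position. The shift increases by 1 at each position, starting from +2: 2, 3, 4, ….
Applying it to caravan: c+2=e, a+3=d, r+4=v, a+5=f, v+6=b, a+7=h, n+8=v.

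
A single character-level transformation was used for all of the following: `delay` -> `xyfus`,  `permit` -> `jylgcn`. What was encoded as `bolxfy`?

Compare letters: d→x is +20, e→y is +20, l→f is +20 — a constant shift. This is a Caesar cipher with shift 20.
Reversing it on bolxfy: b−20=h, o−20=u, l−20=r, x−20=d, f−20=l, y−20=e.

hurdle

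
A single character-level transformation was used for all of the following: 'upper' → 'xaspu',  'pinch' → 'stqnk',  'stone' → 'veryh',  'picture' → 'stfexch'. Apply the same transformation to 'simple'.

vtpaop

Shifts by position in upper: pos 0: u→x (+3), pos 1: p→a (+11), pos 2: p→s (+3), pos 3: e→p (+11) — repeating every 2. It's a Vigenère-style cipher with numeric key [3,11]: position i shifts by key[i mod 2].
For simple: s+3=v, i+11=t, m+3=p, p+11=a, l+3=o, e+11=p.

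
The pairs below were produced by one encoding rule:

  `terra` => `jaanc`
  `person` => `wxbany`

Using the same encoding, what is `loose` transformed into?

Read the word backwards and shift each letter +9.
On loose: reverse → esool; then shift: e+9=n, s+9=b, o+9=x, o+9=x, l+9=u.

nbxxu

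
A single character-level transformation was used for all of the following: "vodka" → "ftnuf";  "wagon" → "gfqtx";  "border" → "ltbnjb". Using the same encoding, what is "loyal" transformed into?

The shift depends on letter class: consonant v→f is +10, but vowel o→t is +5. The rule splits by letter class: vowels +5, consonants +10.
On loyal: l(cons)+10=v, o(vowel)+5=t, y(cons)+10=i, a(vowel)+5=f, l(cons)+10=v.

vtifv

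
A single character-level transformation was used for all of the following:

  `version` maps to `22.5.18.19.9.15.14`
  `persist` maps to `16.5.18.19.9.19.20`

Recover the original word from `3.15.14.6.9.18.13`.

v is letter #22 and maps to 22: an offset of 0. Each letter is replaced by its alphabet position (a=1, b=2, …, z=26).
Decoding 3.15.14.6.9.18.13: 3=c, 15=o, 14=n, 6=f, 9=i, 18=r, 13=m.

confirm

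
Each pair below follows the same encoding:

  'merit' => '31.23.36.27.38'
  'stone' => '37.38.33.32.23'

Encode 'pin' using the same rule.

34.27.32

m is letter #13 and maps to 31: an offset of 18. The number is (letter's place in the alphabet, a=1) + 18.
On pin: p=16→34, i=9→27, n=14→32.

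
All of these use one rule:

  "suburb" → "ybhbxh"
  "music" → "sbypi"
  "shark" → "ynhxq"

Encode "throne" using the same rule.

The shift depends on letter class: consonant s→y is +6, but vowel u→b is +7. Two shifts are in play — +7 for a/e/i/o/u, +6 for every other letter.
For throne: t(cons)+6=z, h(cons)+6=n, r(cons)+6=x, o(vowel)+7=v, n(cons)+6=t, e(vowel)+7=l.

znxvtl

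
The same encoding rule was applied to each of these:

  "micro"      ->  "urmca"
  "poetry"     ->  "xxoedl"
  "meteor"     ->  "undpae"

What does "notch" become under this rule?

The shift increases by 1 at each position, starting from +8: 8, 9, 10, ….
On notch: n+8=v, o+9=x, t+10=d, c+11=n, h+12=t.

vxdnt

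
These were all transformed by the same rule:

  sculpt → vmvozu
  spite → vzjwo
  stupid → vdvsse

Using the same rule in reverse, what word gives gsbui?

diary

Shifts by position in sculpt: pos 0: s→v (+3), pos 1: c→m (+10), pos 2: u→v (+1), pos 3: l→o (+3), pos 4: p→z (+10), pos 5: t→u (+1) — repeating every 3. A repeating key of period 3 is used — shifts +3, +10, +1 over and over.
Decoding gsbui: g−3=d, s−10=i, b−1=a, u−3=r, i−10=y.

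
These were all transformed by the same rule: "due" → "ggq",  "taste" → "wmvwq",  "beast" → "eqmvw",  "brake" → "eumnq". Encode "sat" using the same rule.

The shift depends on letter class: consonant d→g is +3, but vowel u→g is +12. The rule splits by letter class: vowels +12, consonants +3.
Applying it to sat: s(cons)+3=v, a(vowel)+12=m, t(cons)+3=w.

vmw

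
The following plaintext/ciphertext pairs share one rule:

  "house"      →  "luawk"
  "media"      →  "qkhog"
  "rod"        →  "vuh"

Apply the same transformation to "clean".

The shift depends on letter class: consonant h→l is +4, but vowel o→u is +6. The rule splits by letter class: vowels +6, consonants +4.
Applying it to clean: c(cons)+4=g, l(cons)+4=p, e(vowel)+6=k, a(vowel)+6=g, n(cons)+4=r.

gpkgr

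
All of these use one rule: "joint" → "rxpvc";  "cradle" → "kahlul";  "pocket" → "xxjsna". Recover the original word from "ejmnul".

waffle

Shifts by position in joint: pos 0: j→r (+8), pos 1: o→x (+9), pos 2: i→p (+7), pos 3: n→v (+8), pos 4: t→c (+9) — repeating every 3. A repeating key of period 3 is used — shifts +8, +9, +7 over and over.
Reversing it on ejmnul: e−8=w, j−9=a, m−7=f, n−8=f, u−9=l, l−7=e.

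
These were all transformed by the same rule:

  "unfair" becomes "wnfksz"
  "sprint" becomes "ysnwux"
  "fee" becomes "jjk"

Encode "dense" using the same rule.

The output letters match the input read backwards, each shifted +5: unfair reversed is riafnu. Read the word backwards and shift each letter +5.
Applying it to dense: reverse → esned; then shift: e+5=j, s+5=x, n+5=s, e+5=j, d+5=i.

jxsji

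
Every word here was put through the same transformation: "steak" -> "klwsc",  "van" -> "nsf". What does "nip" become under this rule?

fah

Compare letters: s→k is +18, t→l is +18, e→w is +18 — a constant shift. Each letter is shifted forward by 18 in the alphabet (a Caesar shift of +18).
On nip: n+18=f, i+18=a, p+18=h.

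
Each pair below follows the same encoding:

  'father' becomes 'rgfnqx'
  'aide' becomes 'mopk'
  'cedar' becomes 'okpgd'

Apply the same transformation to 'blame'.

The shifts repeat in a cycle of length 2: positions 0,1,… shift by +12, +6, then the pattern repeats.
On blame: b+12=n, l+6=r, a+12=m, m+6=s, e+12=q.

nrmsq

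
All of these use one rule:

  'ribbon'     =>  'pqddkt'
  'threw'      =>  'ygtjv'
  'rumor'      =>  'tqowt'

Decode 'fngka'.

The output letters match the input read backwards, each shifted +2: ribbon reversed is nobbir. Two steps: reverse the string, then apply a Caesar shift of +2.
Undoing it on fngka: shift back: f−2=d, n−2=l, g−2=e, k−2=i, a−2=y → dleiy; then reverse → yield.

yield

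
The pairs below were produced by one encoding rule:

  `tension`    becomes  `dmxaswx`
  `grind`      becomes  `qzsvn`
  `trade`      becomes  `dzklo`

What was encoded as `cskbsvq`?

The shifts repeat in a cycle of length 2: positions 0,1,… shift by +10, +8, then the pattern repeats.
Undoing it on cskbsvq: c−10=s, s−8=k, k−10=a, b−8=t, s−10=i, v−8=n, q−10=g.

skating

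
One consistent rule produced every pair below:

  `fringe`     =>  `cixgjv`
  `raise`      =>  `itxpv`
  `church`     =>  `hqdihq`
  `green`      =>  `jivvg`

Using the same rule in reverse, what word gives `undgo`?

pound

f(5)→c(2) and r(17)→i(8) fit y≡7x+19 (mod 26); the inverse of 7 mod 26 is 15. Treating letters as 0–25, the rule is x ↦ 7x + 19 (mod 26).
Decoding undgo: u(20)→15·(20−19)≡15=p; n(13)→15·(13−19)≡14=o; d(3)→15·(3−19)≡20=u; g(6)→15·(6−19)≡13=n; o(14)→15·(14−19)≡3=d (all mod 26).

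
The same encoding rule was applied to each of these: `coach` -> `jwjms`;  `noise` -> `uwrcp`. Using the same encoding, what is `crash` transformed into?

jzjcs

Each letter shifts forward by (position + 7), i.e. 7, 8, 9, … — the shift grows by one for each successive letter.
For crash: c+7=j, r+8=z, a+9=j, s+10=c, h+11=s.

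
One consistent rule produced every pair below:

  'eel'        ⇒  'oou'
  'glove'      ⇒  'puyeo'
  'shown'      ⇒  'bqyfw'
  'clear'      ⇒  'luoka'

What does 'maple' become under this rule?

The shift depends on letter class: consonant l→u is +9, but vowel e→o is +10. Two shifts are in play — +10 for a/e/i/o/u, +9 for every other letter.
Applying it to maple: m(cons)+9=v, a(vowel)+10=k, p(cons)+9=y, l(cons)+9=u, e(vowel)+10=o.

vkyuo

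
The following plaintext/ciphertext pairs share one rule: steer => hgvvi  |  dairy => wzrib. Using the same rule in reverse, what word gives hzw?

sad

Each pair mirrors across the alphabet (s↔h, t↔g, e↔v): positions sum to 25. This is the alphabet-reversal cipher (Atbash): a becomes z, b becomes y, etc.
Undoing it on hzw: h↔s, z↔a, w↔d.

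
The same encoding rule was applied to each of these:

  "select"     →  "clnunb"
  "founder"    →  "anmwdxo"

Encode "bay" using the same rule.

The output letters match the input read backwards, each shifted +9: select reversed is tceles. The word is reversed, then every letter is shifted forward by 9.
On bay: reverse → yab; then shift: y+9=h, a+9=j, b+9=k.

hjk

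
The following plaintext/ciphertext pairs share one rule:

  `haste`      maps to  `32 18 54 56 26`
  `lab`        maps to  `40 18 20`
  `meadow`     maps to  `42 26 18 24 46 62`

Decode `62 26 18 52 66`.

weary

h(#8)→32 and a(#1)→18: differences scale by 2, so n = 2·pos + 16. The formula is n = 2×(alphabet index, a=1) + 16.
Decoding 62 26 18 52 66: 62→(62−16)÷2=23=w, 26→(26−16)÷2=5=e, 18→(18−16)÷2=1=a, 52→(52−16)÷2=18=r, 66→(66−16)÷2=25=y.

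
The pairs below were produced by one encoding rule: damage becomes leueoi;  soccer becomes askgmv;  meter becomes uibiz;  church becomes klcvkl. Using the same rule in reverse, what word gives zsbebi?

rotate

The shifts repeat in a cycle of length 2: positions 0,1,… shift by +8, +4, then the pattern repeats.
Decoding zsbebi: z−8=r, s−4=o, b−8=t, e−4=a, b−8=t, i−4=e.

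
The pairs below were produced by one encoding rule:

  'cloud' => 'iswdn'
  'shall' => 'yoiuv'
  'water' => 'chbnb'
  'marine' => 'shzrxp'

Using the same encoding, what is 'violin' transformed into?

bpwusy

Each letter shifts forward by (position + 6), i.e. 6, 7, 8, … — the shift grows by one for each successive letter.
On violin: v+6=b, i+7=p, o+8=w, l+9=u, i+10=s, n+11=y.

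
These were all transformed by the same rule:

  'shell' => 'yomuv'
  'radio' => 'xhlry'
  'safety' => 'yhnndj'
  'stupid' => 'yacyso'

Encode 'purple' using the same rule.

vbzyvp

In shell: s→y is +6, h→o is +7, e→m is +8, l→u is +9 — the shift increases by 1 each position. The shift increases by 1 at each position, starting from +6: 6, 7, 8, ….
For purple: p+6=v, u+7=b, r+8=z, p+9=y, l+10=v, e+11=p.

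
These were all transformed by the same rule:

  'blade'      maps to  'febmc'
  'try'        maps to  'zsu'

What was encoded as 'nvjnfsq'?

Two steps: reverse the string, then apply a Caesar shift of +1.
Decoding nvjnfsq: shift back: n−1=m, v−1=u, j−1=i, n−1=m, f−1=e, s−1=r, q−1=p → muimerp; then reverse → premium.

premium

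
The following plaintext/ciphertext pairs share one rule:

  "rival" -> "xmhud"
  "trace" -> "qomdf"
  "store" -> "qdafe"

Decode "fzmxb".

The output letters match the input read backwards, each shifted +12: rival reversed is lavir. Read the word backwards and shift each letter +12.
Decoding fzmxb: shift back: f−12=t, z−12=n, m−12=a, x−12=l, b−12=p → tnalp; then reverse → plant.

plant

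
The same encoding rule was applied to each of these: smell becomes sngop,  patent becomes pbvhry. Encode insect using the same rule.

iouhgy

In smell: s→s is +0, m→n is +1, e→g is +2, l→o is +3 — the shift increases by 1 each position. Each letter shifts forward by its position index (0, 1, 2, …) — the shift grows by one for each successive letter.
Applying it to insect: i+0=i, n+1=o, s+2=u, e+3=h, c+4=g, t+5=y.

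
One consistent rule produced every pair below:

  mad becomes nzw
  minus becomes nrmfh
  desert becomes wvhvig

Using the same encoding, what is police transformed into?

klorxv

Each letter is replaced by its mirror in the alphabet: a↔z, b↔y, c↔x, and so on (the Atbash cipher).
Applying it to police: p↔k, o↔l, l↔o, i↔r, c↔x, e↔v.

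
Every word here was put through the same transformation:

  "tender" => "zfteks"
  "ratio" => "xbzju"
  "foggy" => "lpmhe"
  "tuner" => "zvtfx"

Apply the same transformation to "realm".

Shifts by position in tender: pos 0: t→z (+6), pos 1: e→f (+1), pos 2: n→t (+6), pos 3: d→e (+1) — repeating every 2. The shifts repeat in a cycle of length 2: positions 0,1,… shift by +6, +1, then the pattern repeats.
Applying it to realm: r+6=x, e+1=f, a+6=g, l+1=m, m+6=s.

xfgms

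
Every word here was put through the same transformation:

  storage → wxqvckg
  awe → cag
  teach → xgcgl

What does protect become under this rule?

Two shifts are in play — +2 for a/e/i/o/u, +4 for every other letter.
For protect: p(cons)+4=t, r(cons)+4=v, o(vowel)+2=q, t(cons)+4=x, e(vowel)+2=g, c(cons)+4=g, t(cons)+4=x.

tvqxggx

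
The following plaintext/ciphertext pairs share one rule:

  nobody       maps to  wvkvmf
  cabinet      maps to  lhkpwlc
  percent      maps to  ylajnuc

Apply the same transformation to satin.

Shifts by position in nobody: pos 0: n→w (+9), pos 1: o→v (+7), pos 2: b→k (+9), pos 3: o→v (+7) — repeating every 2. A repeating key of period 2 is used — shifts +9, +7 over and over.
Applying it to satin: s+9=b, a+7=h, t+9=c, i+7=p, n+9=w.

bhcpw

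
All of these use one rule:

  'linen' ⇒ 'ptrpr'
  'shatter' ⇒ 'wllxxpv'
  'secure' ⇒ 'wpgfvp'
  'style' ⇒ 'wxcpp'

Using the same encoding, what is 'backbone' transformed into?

The shift depends on letter class: consonant l→p is +4, but vowel i→t is +11. The rule splits by letter class: vowels +11, consonants +4.
Applying it to backbone: b(cons)+4=f, a(vowel)+11=l, c(cons)+4=g, k(cons)+4=o, b(cons)+4=f, o(vowel)+11=z, n(cons)+4=r, e(vowel)+11=p.

flgofzrp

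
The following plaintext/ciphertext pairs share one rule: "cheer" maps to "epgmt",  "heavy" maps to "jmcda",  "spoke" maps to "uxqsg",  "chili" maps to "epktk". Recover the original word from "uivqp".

satin

Shifts by position in cheer: pos 0: c→e (+2), pos 1: h→p (+8), pos 2: e→g (+2), pos 3: e→m (+8) — repeating every 2. A repeating key of period 2 is used — shifts +2, +8 over and over.
Reversing it on uivqp: u−2=s, i−8=a, v−2=t, q−8=i, p−2=n.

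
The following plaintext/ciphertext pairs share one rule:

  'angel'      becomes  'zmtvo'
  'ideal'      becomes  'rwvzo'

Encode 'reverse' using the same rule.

Each pair mirrors across the alphabet (a↔z, n↔m, g↔t): positions sum to 25. Letters are reflected about the middle of the alphabet (position → 25−position): Atbash.
For reverse: r↔i, e↔v, v↔e, e↔v, r↔i, s↔h, e↔v.

ivevihv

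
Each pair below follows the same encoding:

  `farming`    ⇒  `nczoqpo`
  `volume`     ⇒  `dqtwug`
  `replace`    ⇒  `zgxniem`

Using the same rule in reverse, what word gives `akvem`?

The shifts repeat in a cycle of length 2: positions 0,1,… shift by +8, +2, then the pattern repeats.
Undoing it on akvem: a−8=s, k−2=i, v−8=n, e−2=c, m−8=e.

since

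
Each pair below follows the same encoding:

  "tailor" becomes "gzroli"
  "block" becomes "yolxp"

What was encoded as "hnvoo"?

smell

Each pair mirrors across the alphabet (t↔g, a↔z, i↔r): positions sum to 25. Letters are reflected about the middle of the alphabet (position → 25−position): Atbash.
Undoing it on hnvoo: h↔s, n↔m, v↔e, o↔l, o↔l.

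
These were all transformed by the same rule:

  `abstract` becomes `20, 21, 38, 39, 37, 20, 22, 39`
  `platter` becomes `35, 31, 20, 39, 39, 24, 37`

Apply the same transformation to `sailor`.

38, 20, 28, 31, 34, 37

Letters become their 1-based position plus 19 (so a→20, b→21, …).
On sailor: s=19→38, a=1→20, i=9→28, l=12→31, o=15→34, r=18→37.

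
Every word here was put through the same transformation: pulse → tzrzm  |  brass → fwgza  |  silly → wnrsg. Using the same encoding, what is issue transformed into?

mxybm

In pulse: p→t is +4, u→z is +5, l→r is +6, s→z is +7 — the shift increases by 1 each position. Each letter shifts forward by (position + 4), i.e. 4, 5, 6, … — the shift grows by one for each successive letter.
On issue: i+4=m, s+5=x, s+6=y, u+7=b, e+8=m.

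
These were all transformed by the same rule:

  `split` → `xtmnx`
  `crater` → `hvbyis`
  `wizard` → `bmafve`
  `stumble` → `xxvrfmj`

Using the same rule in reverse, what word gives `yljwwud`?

It's a Vigenère-style cipher with numeric key [5,4,1]: position i shifts by key[i mod 3].
Decoding yljwwud: y−5=t, l−4=h, j−1=i, w−5=r, w−4=s, u−1=t, d−5=y.

thirsty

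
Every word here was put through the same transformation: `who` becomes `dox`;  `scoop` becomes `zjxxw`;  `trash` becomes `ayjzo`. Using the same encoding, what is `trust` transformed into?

aydza

The shift depends on letter class: consonant w→d is +7, but vowel o→x is +9. Vowels shift forward by 9 and consonants shift forward by 7.
On trust: t(cons)+7=a, r(cons)+7=y, u(vowel)+9=d, s(cons)+7=z, t(cons)+7=a.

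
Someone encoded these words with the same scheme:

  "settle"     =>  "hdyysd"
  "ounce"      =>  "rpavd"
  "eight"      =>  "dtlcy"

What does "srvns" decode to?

Treating letters as 0–25, the rule is x ↦ 17x + 13 (mod 26).
Reversing it on srvns: s(18)→23·(18−13)≡11=l; r(17)→23·(17−13)≡14=o; v(21)→23·(21−13)≡2=c; n(13)→23·(13−13)≡0=a; s(18)→23·(18−13)≡11=l (all mod 26).

local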